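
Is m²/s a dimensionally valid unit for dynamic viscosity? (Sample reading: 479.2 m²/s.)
No

dynamic viscosity has SI base units: kg / (m * s)
m²/s does NOT reduce to kg / (m * s); a valid unit for dynamic viscosity would be e.g. Pa·s.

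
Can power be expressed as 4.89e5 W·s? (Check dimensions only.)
No

power has SI base units: kg * m^2 / s^3
W·s does NOT reduce to kg * m^2 / s^3; a valid unit for power would be e.g. W.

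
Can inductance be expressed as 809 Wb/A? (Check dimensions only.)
Yes

inductance has SI base units: kg * m^2 / (A^2 * s^2)
Wb/A reduces to the same SI base units, so it is a valid unit for inductance.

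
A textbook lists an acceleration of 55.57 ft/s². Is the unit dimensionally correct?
Yes

acceleration has SI base units: m / s^2
ft/s² reduces to the same SI base units, so it is a valid unit for acceleration.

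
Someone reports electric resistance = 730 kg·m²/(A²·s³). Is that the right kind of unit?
Yes

electric resistance has SI base units: kg * m^2 / (A^2 * s^3)
kg·m²/(A²·s³) reduces to the same SI base units, so it is a valid unit for electric resistance.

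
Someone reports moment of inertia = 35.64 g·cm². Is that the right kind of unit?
Yes

moment of inertia has SI base units: kg * m^2
g·cm² reduces to the same SI base units, so it is a valid unit for moment of inertia.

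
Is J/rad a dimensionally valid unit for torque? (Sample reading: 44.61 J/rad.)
Yes

torque has SI base units: kg * m^2 / s^2
J/rad reduces to the same SI base units, so it is a valid unit for torque.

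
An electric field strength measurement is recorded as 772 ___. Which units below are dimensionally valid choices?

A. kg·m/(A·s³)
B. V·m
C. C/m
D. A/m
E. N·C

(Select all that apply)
A

electric field strength has SI base units: kg * m / (A * s^3)

Checking each option against kg * m / (A * s^3):
  A. kg·m/(A·s³): ✓ matches
  B. V·m: ✗ does not match
  C. C/m: ✗ does not match
  D. A/m: ✗ does not match
  E. N·C: ✗ does not match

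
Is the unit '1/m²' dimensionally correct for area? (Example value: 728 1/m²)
No

area has SI base units: m^2
1/m² does NOT reduce to m^2; a valid unit for area would be e.g. m².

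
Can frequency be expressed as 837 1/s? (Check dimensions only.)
Yes

frequency has SI base units: 1 / s
1/s reduces to the same SI base units, so it is a valid unit for frequency.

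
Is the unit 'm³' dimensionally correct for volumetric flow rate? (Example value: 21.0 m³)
No

volumetric flow rate has SI base units: m^3 / s
m³ does NOT reduce to m^3 / s; a valid unit for volumetric flow rate would be e.g. m³/s.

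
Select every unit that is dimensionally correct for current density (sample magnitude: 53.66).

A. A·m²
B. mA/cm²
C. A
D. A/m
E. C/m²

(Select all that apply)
B

current density has SI base units: A / m^2

Checking each option against A / m^2:
  A. A·m²: ✗ does not match
  B. mA/cm²: ✓ matches
  C. A: ✗ does not match
  D. A/m: ✗ does not match
  E. C/m²: ✗ does not match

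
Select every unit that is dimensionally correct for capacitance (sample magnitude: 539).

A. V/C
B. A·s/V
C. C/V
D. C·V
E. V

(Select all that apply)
B, C

capacitance has SI base units: A^2 * s^4 / (kg * m^2)

Checking each option against A^2 * s^4 / (kg * m^2):
  A. V/C: ✗ does not match
  B. A·s/V: ✓ matches
  C. C/V: ✓ matches
  D. C·V: ✗ does not match
  E. V: ✗ does not match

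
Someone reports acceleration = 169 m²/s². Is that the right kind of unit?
No

acceleration has SI base units: m / s^2
m²/s² does NOT reduce to m / s^2; a valid unit for acceleration would be e.g. m/s².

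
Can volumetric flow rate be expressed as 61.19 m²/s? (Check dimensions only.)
No

volumetric flow rate has SI base units: m^3 / s
m²/s does NOT reduce to m^3 / s; a valid unit for volumetric flow rate would be e.g. m³/s.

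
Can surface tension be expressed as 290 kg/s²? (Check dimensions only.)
Yes

surface tension has SI base units: kg / s^2
kg/s² reduces to the same SI base units, so it is a valid unit for surface tension.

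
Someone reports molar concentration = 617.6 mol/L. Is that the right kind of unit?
Yes

molar concentration has SI base units: mol / m^3
mol/L reduces to the same SI base units, so it is a valid unit for molar concentration.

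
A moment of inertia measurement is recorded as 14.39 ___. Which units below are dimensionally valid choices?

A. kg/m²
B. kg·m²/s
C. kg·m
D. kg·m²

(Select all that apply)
D

moment of inertia has SI base units: kg * m^2

Checking each option against kg * m^2:
  A. kg/m²: ✗ does not match
  B. kg·m²/s: ✗ does not match
  C. kg·m: ✗ does not match
  D. kg·m²: ✓ matches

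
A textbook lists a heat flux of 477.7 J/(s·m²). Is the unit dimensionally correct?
Yes

heat flux has SI base units: kg / s^3
J/(s·m²) reduces to the same SI base units, so it is a valid unit for heat flux.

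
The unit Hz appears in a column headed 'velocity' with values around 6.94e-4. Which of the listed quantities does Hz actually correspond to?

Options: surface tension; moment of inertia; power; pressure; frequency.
frequency

velocity should have units dimensionally equivalent to m / s (e.g. m/s).
The given unit 'Hz' reduces to 1 / s. Of the listed options, that is the dimensionality of frequency.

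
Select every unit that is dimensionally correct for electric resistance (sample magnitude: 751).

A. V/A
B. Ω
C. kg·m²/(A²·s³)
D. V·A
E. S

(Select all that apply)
A, B, C

electric resistance has SI base units: kg * m^2 / (A^2 * s^3)

Checking each option against kg * m^2 / (A^2 * s^3):
  A. V/A: ✓ matches
  B. Ω: ✓ matches
  C. kg·m²/(A²·s³): ✓ matches
  D. V·A: ✗ does not match
  E. S: ✗ does not match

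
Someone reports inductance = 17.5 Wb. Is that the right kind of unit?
No

inductance has SI base units: kg * m^2 / (A^2 * s^2)
Wb does NOT reduce to kg * m^2 / (A^2 * s^2); a valid unit for inductance would be e.g. H.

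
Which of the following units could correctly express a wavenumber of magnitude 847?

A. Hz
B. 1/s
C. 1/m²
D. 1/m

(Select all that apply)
D

wavenumber has SI base units: 1 / m

Checking each option against 1 / m:
  A. Hz: ✗ does not match
  B. 1/s: ✗ does not match
  C. 1/m²: ✗ does not match
  D. 1/m: ✓ matches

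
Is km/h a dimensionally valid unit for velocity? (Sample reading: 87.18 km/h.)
Yes

velocity has SI base units: m / s
km/h reduces to the same SI base units, so it is a valid unit for velocity.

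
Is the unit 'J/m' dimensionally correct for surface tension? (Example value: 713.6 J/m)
No

surface tension has SI base units: kg / s^2
J/m does NOT reduce to kg / s^2; a valid unit for surface tension would be e.g. N/m.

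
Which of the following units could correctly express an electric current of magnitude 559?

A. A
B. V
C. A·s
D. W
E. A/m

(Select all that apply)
A

electric current has SI base units: A

Checking each option against A:
  A. A: ✓ matches
  B. V: ✗ does not match
  C. A·s: ✗ does not match
  D. W: ✗ does not match
  E. A/m: ✗ does not match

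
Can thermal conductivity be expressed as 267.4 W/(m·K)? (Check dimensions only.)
Yes

thermal conductivity has SI base units: kg * m / (s^3 * K)
W/(m·K) reduces to the same SI base units, so it is a valid unit for thermal conductivity.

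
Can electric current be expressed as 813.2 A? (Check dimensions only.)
Yes

electric current has SI base units: A
A reduces to the same SI base units, so it is a valid unit for electric current.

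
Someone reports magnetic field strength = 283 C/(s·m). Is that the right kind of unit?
Yes

magnetic field strength has SI base units: A / m
C/(s·m) reduces to the same SI base units, so it is a valid unit for magnetic field strength.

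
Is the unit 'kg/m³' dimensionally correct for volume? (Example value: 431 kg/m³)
No

volume has SI base units: m^3
kg/m³ does NOT reduce to m^3; a valid unit for volume would be e.g. m³.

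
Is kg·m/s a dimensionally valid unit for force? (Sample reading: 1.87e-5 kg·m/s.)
No

force has SI base units: kg * m / s^2
kg·m/s does NOT reduce to kg * m / s^2; a valid unit for force would be e.g. N.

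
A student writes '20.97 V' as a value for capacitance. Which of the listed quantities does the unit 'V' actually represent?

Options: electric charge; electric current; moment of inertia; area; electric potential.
electric potential

capacitance should have units dimensionally equivalent to A^2 * s^4 / (kg * m^2) (e.g. F).
The given unit 'V' reduces to kg * m^2 / (A * s^3). Of the listed options, that is the dimensionality of electric potential.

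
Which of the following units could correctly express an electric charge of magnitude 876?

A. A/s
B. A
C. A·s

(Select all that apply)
C

electric charge has SI base units: A * s

Checking each option against A * s:
  A. A/s: ✗ does not match
  B. A: ✗ does not match
  C. A·s: ✓ matches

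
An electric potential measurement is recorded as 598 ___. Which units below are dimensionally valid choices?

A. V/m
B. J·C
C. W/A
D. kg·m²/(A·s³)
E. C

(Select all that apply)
C, D

electric potential has SI base units: kg * m^2 / (A * s^3)

Checking each option against kg * m^2 / (A * s^3):
  A. V/m: ✗ does not match
  B. J·C: ✗ does not match
  C. W/A: ✓ matches
  D. kg·m²/(A·s³): ✓ matches
  E. C: ✗ does not match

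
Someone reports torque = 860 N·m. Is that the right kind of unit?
Yes

torque has SI base units: kg * m^2 / s^2
N·m reduces to the same SI base units, so it is a valid unit for torque.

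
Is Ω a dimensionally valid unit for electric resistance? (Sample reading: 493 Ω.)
Yes

electric resistance has SI base units: kg * m^2 / (A^2 * s^3)
Ω reduces to the same SI base units, so it is a valid unit for electric resistance.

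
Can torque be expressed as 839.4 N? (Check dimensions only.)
No

torque has SI base units: kg * m^2 / s^2
N does NOT reduce to kg * m^2 / s^2; a valid unit for torque would be e.g. N·m.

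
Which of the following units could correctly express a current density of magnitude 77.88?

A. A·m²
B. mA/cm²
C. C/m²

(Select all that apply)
B

current density has SI base units: A / m^2

Checking each option against A / m^2:
  A. A·m²: ✗ does not match
  B. mA/cm²: ✓ matches
  C. C/m²: ✗ does not match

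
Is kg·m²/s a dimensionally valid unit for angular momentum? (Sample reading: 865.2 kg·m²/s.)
Yes

angular momentum has SI base units: kg * m^2 / s
kg·m²/s reduces to the same SI base units, so it is a valid unit for angular momentum.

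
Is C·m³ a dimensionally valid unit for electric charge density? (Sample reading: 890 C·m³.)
No

electric charge density has SI base units: A * s / m^3
C·m³ does NOT reduce to A * s / m^3; a valid unit for electric charge density would be e.g. C/m³.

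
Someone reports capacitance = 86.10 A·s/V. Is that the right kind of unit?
Yes

capacitance has SI base units: A^2 * s^4 / (kg * m^2)
A·s/V reduces to the same SI base units, so it is a valid unit for capacitance.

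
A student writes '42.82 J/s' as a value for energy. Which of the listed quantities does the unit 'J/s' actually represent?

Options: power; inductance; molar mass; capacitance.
power

energy should have units dimensionally equivalent to kg * m^2 / s^2 (e.g. J).
The given unit 'J/s' reduces to kg * m^2 / s^3. Of the listed options, that is the dimensionality of power.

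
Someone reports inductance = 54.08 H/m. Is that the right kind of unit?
No

inductance has SI base units: kg * m^2 / (A^2 * s^2)
H/m does NOT reduce to kg * m^2 / (A^2 * s^2); a valid unit for inductance would be e.g. H.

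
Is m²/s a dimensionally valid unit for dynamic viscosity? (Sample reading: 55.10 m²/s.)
No

dynamic viscosity has SI base units: kg / (m * s)
m²/s does NOT reduce to kg / (m * s); a valid unit for dynamic viscosity would be e.g. Pa·s.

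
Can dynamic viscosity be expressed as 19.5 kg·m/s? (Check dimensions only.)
No

dynamic viscosity has SI base units: kg / (m * s)
kg·m/s does NOT reduce to kg / (m * s); a valid unit for dynamic viscosity would be e.g. Pa·s.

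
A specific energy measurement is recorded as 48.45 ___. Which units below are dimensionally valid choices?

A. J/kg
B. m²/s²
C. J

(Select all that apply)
A, B

specific energy has SI base units: m^2 / s^2

Checking each option against m^2 / s^2:
  A. J/kg: ✓ matches
  B. m²/s²: ✓ matches
  C. J: ✗ does not match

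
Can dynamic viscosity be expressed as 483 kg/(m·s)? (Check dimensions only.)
Yes

dynamic viscosity has SI base units: kg / (m * s)
kg/(m·s) reduces to the same SI base units, so it is a valid unit for dynamic viscosity.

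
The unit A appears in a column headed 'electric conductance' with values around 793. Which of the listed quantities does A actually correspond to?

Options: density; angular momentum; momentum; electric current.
electric current

electric conductance should have units dimensionally equivalent to A^2 * s^3 / (kg * m^2) (e.g. S).
The given unit 'A' reduces to A. Of the listed options, that is the dimensionality of electric current.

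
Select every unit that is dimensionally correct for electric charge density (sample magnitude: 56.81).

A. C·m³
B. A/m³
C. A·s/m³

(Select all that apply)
C

electric charge density has SI base units: A * s / m^3

Checking each option against A * s / m^3:
  A. C·m³: ✗ does not match
  B. A/m³: ✗ does not match
  C. A·s/m³: ✓ matches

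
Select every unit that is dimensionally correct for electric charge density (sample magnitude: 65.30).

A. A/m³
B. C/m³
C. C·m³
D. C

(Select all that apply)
B

electric charge density has SI base units: A * s / m^3

Checking each option against A * s / m^3:
  A. A/m³: ✗ does not match
  B. C/m³: ✓ matches
  C. C·m³: ✗ does not match
  D. C: ✗ does not match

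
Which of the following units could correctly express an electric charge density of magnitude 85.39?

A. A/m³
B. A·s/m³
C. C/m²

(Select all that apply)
B

electric charge density has SI base units: A * s / m^3

Checking each option against A * s / m^3:
  A. A/m³: ✗ does not match
  B. A·s/m³: ✓ matches
  C. C/m²: ✗ does not match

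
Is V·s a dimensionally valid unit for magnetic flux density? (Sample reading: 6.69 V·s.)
No

magnetic flux density has SI base units: kg / (A * s^2)
V·s does NOT reduce to kg / (A * s^2); a valid unit for magnetic flux density would be e.g. T.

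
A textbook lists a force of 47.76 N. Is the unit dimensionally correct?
Yes

force has SI base units: kg * m / s^2
N reduces to the same SI base units, so it is a valid unit for force.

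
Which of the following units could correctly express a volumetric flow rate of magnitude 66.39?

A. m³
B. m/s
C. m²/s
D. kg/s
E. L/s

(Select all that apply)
E

volumetric flow rate has SI base units: m^3 / s

Checking each option against m^3 / s:
  A. m³: ✗ does not match
  B. m/s: ✗ does not match
  C. m²/s: ✗ does not match
  D. kg/s: ✗ does not match
  E. L/s: ✓ matches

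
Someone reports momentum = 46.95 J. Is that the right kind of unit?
No

momentum has SI base units: kg * m / s
J does NOT reduce to kg * m / s; a valid unit for momentum would be e.g. kg·m/s.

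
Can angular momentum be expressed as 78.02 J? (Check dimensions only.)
No

angular momentum has SI base units: kg * m^2 / s
J does NOT reduce to kg * m^2 / s; a valid unit for angular momentum would be e.g. kg·m²/s.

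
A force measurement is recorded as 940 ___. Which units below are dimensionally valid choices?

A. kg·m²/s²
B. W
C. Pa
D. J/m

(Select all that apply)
D

force has SI base units: kg * m / s^2

Checking each option against kg * m / s^2:
  A. kg·m²/s²: ✗ does not match
  B. W: ✗ does not match
  C. Pa: ✗ does not match
  D. J/m: ✓ matches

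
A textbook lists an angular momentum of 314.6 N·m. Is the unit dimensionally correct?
No

angular momentum has SI base units: kg * m^2 / s
N·m does NOT reduce to kg * m^2 / s; a valid unit for angular momentum would be e.g. kg·m²/s.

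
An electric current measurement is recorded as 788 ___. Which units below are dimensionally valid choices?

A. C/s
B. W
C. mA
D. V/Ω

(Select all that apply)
A, C, D

electric current has SI base units: A

Checking each option against A:
  A. C/s: ✓ matches
  B. W: ✗ does not match
  C. mA: ✓ matches
  D. V/Ω: ✓ matches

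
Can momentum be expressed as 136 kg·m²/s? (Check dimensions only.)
No

momentum has SI base units: kg * m / s
kg·m²/s does NOT reduce to kg * m / s; a valid unit for momentum would be e.g. kg·m/s.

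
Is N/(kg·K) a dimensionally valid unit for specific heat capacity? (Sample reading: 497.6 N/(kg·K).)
No

specific heat capacity has SI base units: m^2 / (s^2 * K)
N/(kg·K) does NOT reduce to m^2 / (s^2 * K); a valid unit for specific heat capacity would be e.g. J/(kg·K).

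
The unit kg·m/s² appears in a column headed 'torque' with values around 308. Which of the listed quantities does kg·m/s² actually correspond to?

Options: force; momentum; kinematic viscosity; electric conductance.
force

torque should have units dimensionally equivalent to kg * m^2 / s^2 (e.g. N·m).
The given unit 'kg·m/s²' reduces to kg * m / s^2. Of the listed options, that is the dimensionality of force.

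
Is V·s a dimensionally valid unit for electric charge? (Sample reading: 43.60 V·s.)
No

electric charge has SI base units: A * s
V·s does NOT reduce to A * s; a valid unit for electric charge would be e.g. C.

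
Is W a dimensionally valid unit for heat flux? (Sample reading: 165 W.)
No

heat flux has SI base units: kg / s^3
W does NOT reduce to kg / s^3; a valid unit for heat flux would be e.g. W/m².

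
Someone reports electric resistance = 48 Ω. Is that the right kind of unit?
Yes

electric resistance has SI base units: kg * m^2 / (A^2 * s^3)
Ω reduces to the same SI base units, so it is a valid unit for electric resistance.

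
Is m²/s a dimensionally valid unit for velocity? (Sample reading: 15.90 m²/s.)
No

velocity has SI base units: m / s
m²/s does NOT reduce to m / s; a valid unit for velocity would be e.g. m/s.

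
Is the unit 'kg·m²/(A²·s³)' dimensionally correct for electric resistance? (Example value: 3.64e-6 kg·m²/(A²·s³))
Yes

electric resistance has SI base units: kg * m^2 / (A^2 * s^3)
kg·m²/(A²·s³) reduces to the same SI base units, so it is a valid unit for electric resistance.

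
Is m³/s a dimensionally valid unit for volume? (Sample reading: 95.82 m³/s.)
No

volume has SI base units: m^3
m³/s does NOT reduce to m^3; a valid unit for volume would be e.g. m³.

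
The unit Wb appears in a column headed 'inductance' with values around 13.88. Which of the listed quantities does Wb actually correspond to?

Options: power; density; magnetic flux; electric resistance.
magnetic flux

inductance should have units dimensionally equivalent to kg * m^2 / (A^2 * s^2) (e.g. H).
The given unit 'Wb' reduces to kg * m^2 / (A * s^2). Of the listed options, that is the dimensionality of magnetic flux.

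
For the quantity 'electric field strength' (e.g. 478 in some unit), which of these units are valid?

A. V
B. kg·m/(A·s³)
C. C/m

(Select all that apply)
B

electric field strength has SI base units: kg * m / (A * s^3)

Checking each option against kg * m / (A * s^3):
  A. V: ✗ does not match
  B. kg·m/(A·s³): ✓ matches
  C. C/m: ✗ does not match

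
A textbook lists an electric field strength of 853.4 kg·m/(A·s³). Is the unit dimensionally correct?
Yes

electric field strength has SI base units: kg * m / (A * s^3)
kg·m/(A·s³) reduces to the same SI base units, so it is a valid unit for electric field strength.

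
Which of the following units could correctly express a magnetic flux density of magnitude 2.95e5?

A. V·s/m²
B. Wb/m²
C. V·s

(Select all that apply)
A, B

magnetic flux density has SI base units: kg / (A * s^2)

Checking each option against kg / (A * s^2):
  A. V·s/m²: ✓ matches
  B. Wb/m²: ✓ matches
  C. V·s: ✗ does not match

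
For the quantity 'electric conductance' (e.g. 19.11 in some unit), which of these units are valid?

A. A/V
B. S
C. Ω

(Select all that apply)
A, B

electric conductance has SI base units: A^2 * s^3 / (kg * m^2)

Checking each option against A^2 * s^3 / (kg * m^2):
  A. A/V: ✓ matches
  B. S: ✓ matches
  C. Ω: ✗ does not match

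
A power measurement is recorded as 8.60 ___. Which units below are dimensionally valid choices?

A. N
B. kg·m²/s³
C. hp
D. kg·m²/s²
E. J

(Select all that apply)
B, C

power has SI base units: kg * m^2 / s^3

Checking each option against kg * m^2 / s^3:
  A. N: ✗ does not match
  B. kg·m²/s³: ✓ matches
  C. hp: ✓ matches
  D. kg·m²/s²: ✗ does not match
  E. J: ✗ does not match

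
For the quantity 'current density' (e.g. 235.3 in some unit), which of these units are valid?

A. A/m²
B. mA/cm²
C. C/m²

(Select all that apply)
A, B

current density has SI base units: A / m^2

Checking each option against A / m^2:
  A. A/m²: ✓ matches
  B. mA/cm²: ✓ matches
  C. C/m²: ✗ does not match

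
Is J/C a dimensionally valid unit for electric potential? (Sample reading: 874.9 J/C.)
Yes

electric potential has SI base units: kg * m^2 / (A * s^3)
J/C reduces to the same SI base units, so it is a valid unit for electric potential.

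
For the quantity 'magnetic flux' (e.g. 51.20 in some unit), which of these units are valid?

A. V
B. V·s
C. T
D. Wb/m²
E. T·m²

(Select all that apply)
B, E

magnetic flux has SI base units: kg * m^2 / (A * s^2)

Checking each option against kg * m^2 / (A * s^2):
  A. V: ✗ does not match
  B. V·s: ✓ matches
  C. T: ✗ does not match
  D. Wb/m²: ✗ does not match
  E. T·m²: ✓ matches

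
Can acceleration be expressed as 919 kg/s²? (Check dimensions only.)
No

acceleration has SI base units: m / s^2
kg/s² does NOT reduce to m / s^2; a valid unit for acceleration would be e.g. m/s².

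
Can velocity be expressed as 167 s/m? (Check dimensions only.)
No

velocity has SI base units: m / s
s/m does NOT reduce to m / s; a valid unit for velocity would be e.g. m/s.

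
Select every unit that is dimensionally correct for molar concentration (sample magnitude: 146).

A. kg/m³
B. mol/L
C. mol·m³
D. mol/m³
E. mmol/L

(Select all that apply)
B, D, E

molar concentration has SI base units: mol / m^3

Checking each option against mol / m^3:
  A. kg/m³: ✗ does not match
  B. mol/L: ✓ matches
  C. mol·m³: ✗ does not match
  D. mol/m³: ✓ matches
  E. mmol/L: ✓ matches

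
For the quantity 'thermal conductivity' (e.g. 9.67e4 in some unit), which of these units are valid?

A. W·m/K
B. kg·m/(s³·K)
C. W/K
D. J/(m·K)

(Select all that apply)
B

thermal conductivity has SI base units: kg * m / (s^3 * K)

Checking each option against kg * m / (s^3 * K):
  A. W·m/K: ✗ does not match
  B. kg·m/(s³·K): ✓ matches
  C. W/K: ✗ does not match
  D. J/(m·K): ✗ does not match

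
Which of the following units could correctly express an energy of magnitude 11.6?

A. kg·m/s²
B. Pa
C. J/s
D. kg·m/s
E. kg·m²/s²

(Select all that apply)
E

energy has SI base units: kg * m^2 / s^2

Checking each option against kg * m^2 / s^2:
  A. kg·m/s²: ✗ does not match
  B. Pa: ✗ does not match
  C. J/s: ✗ does not match
  D. kg·m/s: ✗ does not match
  E. kg·m²/s²: ✓ matches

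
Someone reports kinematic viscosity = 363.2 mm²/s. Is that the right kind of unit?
Yes

kinematic viscosity has SI base units: m^2 / s
mm²/s reduces to the same SI base units, so it is a valid unit for kinematic viscosity.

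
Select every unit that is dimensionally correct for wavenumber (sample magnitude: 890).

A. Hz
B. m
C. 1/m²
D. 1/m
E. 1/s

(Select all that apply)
D

wavenumber has SI base units: 1 / m

Checking each option against 1 / m:
  A. Hz: ✗ does not match
  B. m: ✗ does not match
  C. 1/m²: ✗ does not match
  D. 1/m: ✓ matches
  E. 1/s: ✗ does not match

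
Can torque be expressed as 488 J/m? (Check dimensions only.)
No

torque has SI base units: kg * m^2 / s^2
J/m does NOT reduce to kg * m^2 / s^2; a valid unit for torque would be e.g. N·m.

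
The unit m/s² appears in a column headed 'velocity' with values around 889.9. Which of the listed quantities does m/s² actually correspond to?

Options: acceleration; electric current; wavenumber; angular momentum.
acceleration

velocity should have units dimensionally equivalent to m / s (e.g. m/s).
The given unit 'm/s²' reduces to m / s^2. Of the listed options, that is the dimensionality of acceleration.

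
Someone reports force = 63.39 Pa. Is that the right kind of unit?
No

force has SI base units: kg * m / s^2
Pa does NOT reduce to kg * m / s^2; a valid unit for force would be e.g. N.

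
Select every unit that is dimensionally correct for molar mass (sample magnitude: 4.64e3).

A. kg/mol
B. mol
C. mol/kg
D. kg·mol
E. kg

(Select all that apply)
A

molar mass has SI base units: kg / mol

Checking each option against kg / mol:
  A. kg/mol: ✓ matches
  B. mol: ✗ does not match
  C. mol/kg: ✗ does not match
  D. kg·mol: ✗ does not match
  E. kg: ✗ does not match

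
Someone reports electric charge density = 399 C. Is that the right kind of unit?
No

electric charge density has SI base units: A * s / m^3
C does NOT reduce to A * s / m^3; a valid unit for electric charge density would be e.g. C/m³.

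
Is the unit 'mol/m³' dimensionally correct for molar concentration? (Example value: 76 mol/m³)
Yes

molar concentration has SI base units: mol / m^3
mol/m³ reduces to the same SI base units, so it is a valid unit for molar concentration.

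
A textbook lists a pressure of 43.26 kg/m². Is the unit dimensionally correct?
No

pressure has SI base units: kg / (m * s^2)
kg/m² does NOT reduce to kg / (m * s^2); a valid unit for pressure would be e.g. Pa.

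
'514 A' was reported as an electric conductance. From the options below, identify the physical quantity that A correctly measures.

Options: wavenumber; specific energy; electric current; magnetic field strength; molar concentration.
electric current

electric conductance should have units dimensionally equivalent to A^2 * s^3 / (kg * m^2) (e.g. S).
The given unit 'A' reduces to A. Of the listed options, that is the dimensionality of electric current.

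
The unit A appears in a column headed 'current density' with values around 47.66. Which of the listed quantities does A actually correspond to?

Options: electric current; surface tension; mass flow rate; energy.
electric current

current density should have units dimensionally equivalent to A / m^2 (e.g. A/m²).
The given unit 'A' reduces to A. Of the listed options, that is the dimensionality of electric current.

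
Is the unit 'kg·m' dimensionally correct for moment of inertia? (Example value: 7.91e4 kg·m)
No

moment of inertia has SI base units: kg * m^2
kg·m does NOT reduce to kg * m^2; a valid unit for moment of inertia would be e.g. kg·m².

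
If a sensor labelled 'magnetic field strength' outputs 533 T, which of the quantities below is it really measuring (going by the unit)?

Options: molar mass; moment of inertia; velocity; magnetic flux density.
magnetic flux density

magnetic field strength should have units dimensionally equivalent to A / m (e.g. A/m).
The given unit 'T' reduces to kg / (A * s^2). Of the listed options, that is the dimensionality of magnetic flux density.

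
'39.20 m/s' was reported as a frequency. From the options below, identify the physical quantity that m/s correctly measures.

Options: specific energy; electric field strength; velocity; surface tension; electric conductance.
velocity

frequency should have units dimensionally equivalent to 1 / s (e.g. Hz).
The given unit 'm/s' reduces to m / s. Of the listed options, that is the dimensionality of velocity.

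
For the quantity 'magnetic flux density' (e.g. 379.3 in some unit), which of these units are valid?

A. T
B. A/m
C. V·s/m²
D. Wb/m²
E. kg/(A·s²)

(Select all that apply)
A, C, D, E

magnetic flux density has SI base units: kg / (A * s^2)

Checking each option against kg / (A * s^2):
  A. T: ✓ matches
  B. A/m: ✗ does not match
  C. V·s/m²: ✓ matches
  D. Wb/m²: ✓ matches
  E. kg/(A·s²): ✓ matches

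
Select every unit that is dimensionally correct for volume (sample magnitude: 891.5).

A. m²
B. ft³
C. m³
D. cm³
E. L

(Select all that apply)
B, C, D, E

volume has SI base units: m^3

Checking each option against m^3:
  A. m²: ✗ does not match
  B. ft³: ✓ matches
  C. m³: ✓ matches
  D. cm³: ✓ matches
  E. L: ✓ matches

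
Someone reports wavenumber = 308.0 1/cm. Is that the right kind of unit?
Yes

wavenumber has SI base units: 1 / m
1/cm reduces to the same SI base units, so it is a valid unit for wavenumber.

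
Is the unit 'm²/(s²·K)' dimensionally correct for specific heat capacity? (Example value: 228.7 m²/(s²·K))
Yes

specific heat capacity has SI base units: m^2 / (s^2 * K)
m²/(s²·K) reduces to the same SI base units, so it is a valid unit for specific heat capacity.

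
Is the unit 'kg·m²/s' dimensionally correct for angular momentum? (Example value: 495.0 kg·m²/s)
Yes

angular momentum has SI base units: kg * m^2 / s
kg·m²/s reduces to the same SI base units, so it is a valid unit for angular momentum.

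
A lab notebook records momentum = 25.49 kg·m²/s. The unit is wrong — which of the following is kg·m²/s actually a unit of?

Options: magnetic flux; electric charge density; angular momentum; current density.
angular momentum

momentum should have units dimensionally equivalent to kg * m / s (e.g. kg·m/s).
The given unit 'kg·m²/s' reduces to kg * m^2 / s. Of the listed options, that is the dimensionality of angular momentum.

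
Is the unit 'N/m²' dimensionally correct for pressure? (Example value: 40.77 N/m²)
Yes

pressure has SI base units: kg / (m * s^2)
N/m² reduces to the same SI base units, so it is a valid unit for pressure.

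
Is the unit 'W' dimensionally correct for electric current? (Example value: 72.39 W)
No

electric current has SI base units: A
W does NOT reduce to A; a valid unit for electric current would be e.g. A.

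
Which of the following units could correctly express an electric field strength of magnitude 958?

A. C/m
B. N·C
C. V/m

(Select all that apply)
C

electric field strength has SI base units: kg * m / (A * s^3)

Checking each option against kg * m / (A * s^3):
  A. C/m: ✗ does not match
  B. N·C: ✗ does not match
  C. V/m: ✓ matches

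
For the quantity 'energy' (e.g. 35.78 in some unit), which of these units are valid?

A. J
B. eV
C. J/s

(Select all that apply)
A, B

energy has SI base units: kg * m^2 / s^2

Checking each option against kg * m^2 / s^2:
  A. J: ✓ matches
  B. eV: ✓ matches
  C. J/s: ✗ does not match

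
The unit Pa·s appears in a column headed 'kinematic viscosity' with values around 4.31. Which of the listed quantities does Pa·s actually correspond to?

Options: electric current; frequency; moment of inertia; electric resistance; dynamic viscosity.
dynamic viscosity

kinematic viscosity should have units dimensionally equivalent to m^2 / s (e.g. m²/s).
The given unit 'Pa·s' reduces to kg / (m * s). Of the listed options, that is the dimensionality of dynamic viscosity.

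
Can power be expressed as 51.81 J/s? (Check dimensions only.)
Yes

power has SI base units: kg * m^2 / s^3
J/s reduces to the same SI base units, so it is a valid unit for power.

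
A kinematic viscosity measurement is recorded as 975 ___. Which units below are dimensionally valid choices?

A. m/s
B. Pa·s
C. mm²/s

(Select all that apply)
C

kinematic viscosity has SI base units: m^2 / s

Checking each option against m^2 / s:
  A. m/s: ✗ does not match
  B. Pa·s: ✗ does not match
  C. mm²/s: ✓ matches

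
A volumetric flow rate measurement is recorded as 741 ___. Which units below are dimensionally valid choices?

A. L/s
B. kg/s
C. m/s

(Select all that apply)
A

volumetric flow rate has SI base units: m^3 / s

Checking each option against m^3 / s:
  A. L/s: ✓ matches
  B. kg/s: ✗ does not match
  C. m/s: ✗ does not match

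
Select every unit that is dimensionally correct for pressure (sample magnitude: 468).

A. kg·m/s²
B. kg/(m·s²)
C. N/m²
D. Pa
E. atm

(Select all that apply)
B, C, D, E

pressure has SI base units: kg / (m * s^2)

Checking each option against kg / (m * s^2):
  A. kg·m/s²: ✗ does not match
  B. kg/(m·s²): ✓ matches
  C. N/m²: ✓ matches
  D. Pa: ✓ matches
  E. atm: ✓ matches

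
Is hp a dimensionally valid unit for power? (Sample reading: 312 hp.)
Yes

power has SI base units: kg * m^2 / s^3
hp reduces to the same SI base units, so it is a valid unit for power.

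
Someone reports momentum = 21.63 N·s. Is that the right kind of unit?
Yes

momentum has SI base units: kg * m / s
N·s reduces to the same SI base units, so it is a valid unit for momentum.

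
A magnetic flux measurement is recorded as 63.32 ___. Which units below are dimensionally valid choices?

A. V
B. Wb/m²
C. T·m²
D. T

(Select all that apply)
C

magnetic flux has SI base units: kg * m^2 / (A * s^2)

Checking each option against kg * m^2 / (A * s^2):
  A. V: ✗ does not match
  B. Wb/m²: ✗ does not match
  C. T·m²: ✓ matches
  D. T: ✗ does not match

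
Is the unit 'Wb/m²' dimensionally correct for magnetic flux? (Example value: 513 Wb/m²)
No

magnetic flux has SI base units: kg * m^2 / (A * s^2)
Wb/m² does NOT reduce to kg * m^2 / (A * s^2); a valid unit for magnetic flux would be e.g. Wb.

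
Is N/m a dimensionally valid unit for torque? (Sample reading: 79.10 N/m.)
No

torque has SI base units: kg * m^2 / s^2
N/m does NOT reduce to kg * m^2 / s^2; a valid unit for torque would be e.g. N·m.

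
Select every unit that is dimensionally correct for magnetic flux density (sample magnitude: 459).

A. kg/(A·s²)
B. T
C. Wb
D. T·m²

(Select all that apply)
A, B

magnetic flux density has SI base units: kg / (A * s^2)

Checking each option against kg / (A * s^2):
  A. kg/(A·s²): ✓ matches
  B. T: ✓ matches
  C. Wb: ✗ does not match
  D. T·m²: ✗ does not match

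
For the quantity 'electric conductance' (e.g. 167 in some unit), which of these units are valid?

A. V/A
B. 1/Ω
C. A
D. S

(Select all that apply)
B, D

electric conductance has SI base units: A^2 * s^3 / (kg * m^2)

Checking each option against A^2 * s^3 / (kg * m^2):
  A. V/A: ✗ does not match
  B. 1/Ω: ✓ matches
  C. A: ✗ does not match
  D. S: ✓ matches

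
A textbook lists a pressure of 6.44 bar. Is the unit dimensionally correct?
Yes

pressure has SI base units: kg / (m * s^2)
bar reduces to the same SI base units, so it is a valid unit for pressure.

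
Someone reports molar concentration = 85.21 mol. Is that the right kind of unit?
No

molar concentration has SI base units: mol / m^3
mol does NOT reduce to mol / m^3; a valid unit for molar concentration would be e.g. mol/m³.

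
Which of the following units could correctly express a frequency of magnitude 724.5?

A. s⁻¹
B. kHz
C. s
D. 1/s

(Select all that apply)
A, B, D

frequency has SI base units: 1 / s

Checking each option against 1 / s:
  A. s⁻¹: ✓ matches
  B. kHz: ✓ matches
  C. s: ✗ does not match
  D. 1/s: ✓ matches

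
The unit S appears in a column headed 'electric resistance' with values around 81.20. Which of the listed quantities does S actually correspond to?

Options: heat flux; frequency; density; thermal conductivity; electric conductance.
electric conductance

electric resistance should have units dimensionally equivalent to kg * m^2 / (A^2 * s^3) (e.g. Ω).
The given unit 'S' reduces to A^2 * s^3 / (kg * m^2). Of the listed options, that is the dimensionality of electric conductance.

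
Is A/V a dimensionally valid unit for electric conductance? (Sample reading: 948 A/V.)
Yes

electric conductance has SI base units: A^2 * s^3 / (kg * m^2)
A/V reduces to the same SI base units, so it is a valid unit for electric conductance.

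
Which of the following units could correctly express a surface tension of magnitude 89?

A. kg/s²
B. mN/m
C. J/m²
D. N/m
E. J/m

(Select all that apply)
A, B, C, D

surface tension has SI base units: kg / s^2

Checking each option against kg / s^2:
  A. kg/s²: ✓ matches
  B. mN/m: ✓ matches
  C. J/m²: ✓ matches
  D. N/m: ✓ matches
  E. J/m: ✗ does not match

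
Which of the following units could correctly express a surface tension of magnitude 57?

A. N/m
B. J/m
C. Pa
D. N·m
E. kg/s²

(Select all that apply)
A, E

surface tension has SI base units: kg / s^2

Checking each option against kg / s^2:
  A. N/m: ✓ matches
  B. J/m: ✗ does not match
  C. Pa: ✗ does not match
  D. N·m: ✗ does not match
  E. kg/s²: ✓ matches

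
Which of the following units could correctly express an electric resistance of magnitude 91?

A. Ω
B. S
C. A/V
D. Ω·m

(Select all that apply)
A

electric resistance has SI base units: kg * m^2 / (A^2 * s^3)

Checking each option against kg * m^2 / (A^2 * s^3):
  A. Ω: ✓ matches
  B. S: ✗ does not match
  C. A/V: ✗ does not match
  D. Ω·m: ✗ does not match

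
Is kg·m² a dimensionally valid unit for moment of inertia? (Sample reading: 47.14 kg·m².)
Yes

moment of inertia has SI base units: kg * m^2
kg·m² reduces to the same SI base units, so it is a valid unit for moment of inertia.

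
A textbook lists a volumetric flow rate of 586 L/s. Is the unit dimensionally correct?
Yes

volumetric flow rate has SI base units: m^3 / s
L/s reduces to the same SI base units, so it is a valid unit for volumetric flow rate.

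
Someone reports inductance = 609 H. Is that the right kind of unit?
Yes

inductance has SI base units: kg * m^2 / (A^2 * s^2)
H reduces to the same SI base units, so it is a valid unit for inductance.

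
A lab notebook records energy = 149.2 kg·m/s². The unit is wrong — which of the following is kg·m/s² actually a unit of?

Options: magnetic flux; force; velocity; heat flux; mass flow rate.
force

energy should have units dimensionally equivalent to kg * m^2 / s^2 (e.g. J).
The given unit 'kg·m/s²' reduces to kg * m / s^2. Of the listed options, that is the dimensionality of force.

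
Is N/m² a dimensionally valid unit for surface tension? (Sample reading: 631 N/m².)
No

surface tension has SI base units: kg / s^2
N/m² does NOT reduce to kg / s^2; a valid unit for surface tension would be e.g. N/m.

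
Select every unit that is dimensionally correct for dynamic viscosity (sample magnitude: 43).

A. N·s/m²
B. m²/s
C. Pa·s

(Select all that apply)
A, C

dynamic viscosity has SI base units: kg / (m * s)

Checking each option against kg / (m * s):
  A. N·s/m²: ✓ matches
  B. m²/s: ✗ does not match
  C. Pa·s: ✓ matches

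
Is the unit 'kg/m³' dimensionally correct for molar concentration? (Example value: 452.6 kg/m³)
No

molar concentration has SI base units: mol / m^3
kg/m³ does NOT reduce to mol / m^3; a valid unit for molar concentration would be e.g. mol/m³.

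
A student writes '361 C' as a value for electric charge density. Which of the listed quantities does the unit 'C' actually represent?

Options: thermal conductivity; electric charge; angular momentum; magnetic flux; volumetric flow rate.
electric charge

electric charge density should have units dimensionally equivalent to A * s / m^3 (e.g. C/m³).
The given unit 'C' reduces to A * s. Of the listed options, that is the dimensionality of electric charge.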